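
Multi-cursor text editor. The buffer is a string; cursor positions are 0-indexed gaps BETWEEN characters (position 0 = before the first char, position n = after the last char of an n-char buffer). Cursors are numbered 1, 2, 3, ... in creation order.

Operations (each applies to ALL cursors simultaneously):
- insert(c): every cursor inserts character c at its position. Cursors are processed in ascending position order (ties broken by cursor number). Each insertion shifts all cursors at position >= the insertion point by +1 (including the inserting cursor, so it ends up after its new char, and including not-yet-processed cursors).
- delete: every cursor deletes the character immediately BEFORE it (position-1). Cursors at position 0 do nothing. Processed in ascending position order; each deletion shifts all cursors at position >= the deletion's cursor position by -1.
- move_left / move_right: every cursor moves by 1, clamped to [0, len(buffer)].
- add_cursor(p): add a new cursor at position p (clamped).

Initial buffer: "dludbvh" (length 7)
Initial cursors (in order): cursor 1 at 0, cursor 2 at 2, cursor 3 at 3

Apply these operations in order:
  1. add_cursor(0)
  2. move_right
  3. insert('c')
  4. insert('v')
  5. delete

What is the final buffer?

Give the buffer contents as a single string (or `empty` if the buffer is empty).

After op 1 (add_cursor(0)): buffer="dludbvh" (len 7), cursors c1@0 c4@0 c2@2 c3@3, authorship .......
After op 2 (move_right): buffer="dludbvh" (len 7), cursors c1@1 c4@1 c2@3 c3@4, authorship .......
After op 3 (insert('c')): buffer="dcclucdcbvh" (len 11), cursors c1@3 c4@3 c2@6 c3@8, authorship .14..2.3...
After op 4 (insert('v')): buffer="dccvvlucvdcvbvh" (len 15), cursors c1@5 c4@5 c2@9 c3@12, authorship .1414..22.33...
After op 5 (delete): buffer="dcclucdcbvh" (len 11), cursors c1@3 c4@3 c2@6 c3@8, authorship .14..2.3...

Answer: dcclucdcbvh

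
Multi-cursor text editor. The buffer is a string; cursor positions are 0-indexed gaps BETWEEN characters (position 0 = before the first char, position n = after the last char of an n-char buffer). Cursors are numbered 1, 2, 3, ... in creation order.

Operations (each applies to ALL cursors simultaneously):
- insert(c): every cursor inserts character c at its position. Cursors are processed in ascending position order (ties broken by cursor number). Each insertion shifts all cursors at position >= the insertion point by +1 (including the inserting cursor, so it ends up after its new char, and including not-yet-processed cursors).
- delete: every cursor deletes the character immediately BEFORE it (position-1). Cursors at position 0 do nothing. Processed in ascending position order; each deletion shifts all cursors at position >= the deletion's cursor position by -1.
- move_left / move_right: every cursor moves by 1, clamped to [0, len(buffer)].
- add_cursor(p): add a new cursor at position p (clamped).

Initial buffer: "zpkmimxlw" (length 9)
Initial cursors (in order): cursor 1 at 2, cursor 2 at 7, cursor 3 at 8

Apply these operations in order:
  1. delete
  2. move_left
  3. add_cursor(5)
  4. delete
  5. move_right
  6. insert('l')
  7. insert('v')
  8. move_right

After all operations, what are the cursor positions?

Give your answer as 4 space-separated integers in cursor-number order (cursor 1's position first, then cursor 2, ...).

Answer: 4 11 11 11

Derivation:
After op 1 (delete): buffer="zkmimw" (len 6), cursors c1@1 c2@5 c3@5, authorship ......
After op 2 (move_left): buffer="zkmimw" (len 6), cursors c1@0 c2@4 c3@4, authorship ......
After op 3 (add_cursor(5)): buffer="zkmimw" (len 6), cursors c1@0 c2@4 c3@4 c4@5, authorship ......
After op 4 (delete): buffer="zkw" (len 3), cursors c1@0 c2@2 c3@2 c4@2, authorship ...
After op 5 (move_right): buffer="zkw" (len 3), cursors c1@1 c2@3 c3@3 c4@3, authorship ...
After op 6 (insert('l')): buffer="zlkwlll" (len 7), cursors c1@2 c2@7 c3@7 c4@7, authorship .1..234
After op 7 (insert('v')): buffer="zlvkwlllvvv" (len 11), cursors c1@3 c2@11 c3@11 c4@11, authorship .11..234234
After op 8 (move_right): buffer="zlvkwlllvvv" (len 11), cursors c1@4 c2@11 c3@11 c4@11, authorship .11..234234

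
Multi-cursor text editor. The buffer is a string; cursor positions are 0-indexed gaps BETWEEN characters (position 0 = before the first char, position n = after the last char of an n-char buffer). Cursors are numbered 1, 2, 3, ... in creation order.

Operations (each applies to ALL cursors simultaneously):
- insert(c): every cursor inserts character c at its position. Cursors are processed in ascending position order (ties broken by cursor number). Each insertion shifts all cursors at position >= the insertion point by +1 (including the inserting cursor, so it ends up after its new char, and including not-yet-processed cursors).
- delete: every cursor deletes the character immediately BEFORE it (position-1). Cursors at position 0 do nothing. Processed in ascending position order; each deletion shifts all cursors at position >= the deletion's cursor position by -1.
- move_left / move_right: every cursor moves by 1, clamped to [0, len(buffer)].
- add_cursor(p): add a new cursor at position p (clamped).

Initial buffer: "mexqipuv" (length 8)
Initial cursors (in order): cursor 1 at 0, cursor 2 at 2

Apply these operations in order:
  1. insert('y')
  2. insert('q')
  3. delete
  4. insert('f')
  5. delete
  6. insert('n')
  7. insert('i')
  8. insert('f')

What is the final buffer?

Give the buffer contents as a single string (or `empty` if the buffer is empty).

Answer: ynifmeynifxqipuv

Derivation:
After op 1 (insert('y')): buffer="ymeyxqipuv" (len 10), cursors c1@1 c2@4, authorship 1..2......
After op 2 (insert('q')): buffer="yqmeyqxqipuv" (len 12), cursors c1@2 c2@6, authorship 11..22......
After op 3 (delete): buffer="ymeyxqipuv" (len 10), cursors c1@1 c2@4, authorship 1..2......
After op 4 (insert('f')): buffer="yfmeyfxqipuv" (len 12), cursors c1@2 c2@6, authorship 11..22......
After op 5 (delete): buffer="ymeyxqipuv" (len 10), cursors c1@1 c2@4, authorship 1..2......
After op 6 (insert('n')): buffer="ynmeynxqipuv" (len 12), cursors c1@2 c2@6, authorship 11..22......
After op 7 (insert('i')): buffer="ynimeynixqipuv" (len 14), cursors c1@3 c2@8, authorship 111..222......
After op 8 (insert('f')): buffer="ynifmeynifxqipuv" (len 16), cursors c1@4 c2@10, authorship 1111..2222......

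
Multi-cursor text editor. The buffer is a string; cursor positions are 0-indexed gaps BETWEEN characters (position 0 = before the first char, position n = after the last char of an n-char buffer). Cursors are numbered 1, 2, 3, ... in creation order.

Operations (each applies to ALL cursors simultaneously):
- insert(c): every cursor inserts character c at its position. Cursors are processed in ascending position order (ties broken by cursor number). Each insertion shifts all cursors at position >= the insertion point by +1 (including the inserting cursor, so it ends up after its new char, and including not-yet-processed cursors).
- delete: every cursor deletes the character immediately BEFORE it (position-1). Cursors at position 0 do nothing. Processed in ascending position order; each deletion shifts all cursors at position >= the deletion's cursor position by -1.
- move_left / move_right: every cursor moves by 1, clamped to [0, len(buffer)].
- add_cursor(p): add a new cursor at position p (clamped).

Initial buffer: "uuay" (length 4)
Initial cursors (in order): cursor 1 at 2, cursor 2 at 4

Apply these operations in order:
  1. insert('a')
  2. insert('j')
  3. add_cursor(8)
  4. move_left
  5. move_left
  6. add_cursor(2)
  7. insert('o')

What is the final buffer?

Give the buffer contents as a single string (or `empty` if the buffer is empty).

Answer: uuooajayooaj

Derivation:
After op 1 (insert('a')): buffer="uuaaya" (len 6), cursors c1@3 c2@6, authorship ..1..2
After op 2 (insert('j')): buffer="uuajayaj" (len 8), cursors c1@4 c2@8, authorship ..11..22
After op 3 (add_cursor(8)): buffer="uuajayaj" (len 8), cursors c1@4 c2@8 c3@8, authorship ..11..22
After op 4 (move_left): buffer="uuajayaj" (len 8), cursors c1@3 c2@7 c3@7, authorship ..11..22
After op 5 (move_left): buffer="uuajayaj" (len 8), cursors c1@2 c2@6 c3@6, authorship ..11..22
After op 6 (add_cursor(2)): buffer="uuajayaj" (len 8), cursors c1@2 c4@2 c2@6 c3@6, authorship ..11..22
After op 7 (insert('o')): buffer="uuooajayooaj" (len 12), cursors c1@4 c4@4 c2@10 c3@10, authorship ..1411..2322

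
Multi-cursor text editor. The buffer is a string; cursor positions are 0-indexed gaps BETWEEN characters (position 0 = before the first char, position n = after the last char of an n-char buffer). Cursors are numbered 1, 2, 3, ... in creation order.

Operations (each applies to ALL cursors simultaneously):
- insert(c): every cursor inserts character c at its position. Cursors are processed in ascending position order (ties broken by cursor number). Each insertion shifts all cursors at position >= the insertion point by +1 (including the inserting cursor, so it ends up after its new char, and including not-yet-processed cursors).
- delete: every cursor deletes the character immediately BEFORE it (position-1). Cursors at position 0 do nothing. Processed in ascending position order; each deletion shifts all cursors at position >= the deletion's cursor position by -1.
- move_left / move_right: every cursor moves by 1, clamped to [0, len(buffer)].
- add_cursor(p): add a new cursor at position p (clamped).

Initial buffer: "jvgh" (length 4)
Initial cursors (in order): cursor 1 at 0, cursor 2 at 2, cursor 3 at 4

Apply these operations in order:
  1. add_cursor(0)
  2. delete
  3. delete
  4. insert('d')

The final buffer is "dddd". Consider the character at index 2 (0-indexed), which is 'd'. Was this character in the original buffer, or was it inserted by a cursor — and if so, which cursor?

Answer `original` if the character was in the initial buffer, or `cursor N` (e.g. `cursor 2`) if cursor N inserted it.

Answer: cursor 3

Derivation:
After op 1 (add_cursor(0)): buffer="jvgh" (len 4), cursors c1@0 c4@0 c2@2 c3@4, authorship ....
After op 2 (delete): buffer="jg" (len 2), cursors c1@0 c4@0 c2@1 c3@2, authorship ..
After op 3 (delete): buffer="" (len 0), cursors c1@0 c2@0 c3@0 c4@0, authorship 
After op 4 (insert('d')): buffer="dddd" (len 4), cursors c1@4 c2@4 c3@4 c4@4, authorship 1234
Authorship (.=original, N=cursor N): 1 2 3 4
Index 2: author = 3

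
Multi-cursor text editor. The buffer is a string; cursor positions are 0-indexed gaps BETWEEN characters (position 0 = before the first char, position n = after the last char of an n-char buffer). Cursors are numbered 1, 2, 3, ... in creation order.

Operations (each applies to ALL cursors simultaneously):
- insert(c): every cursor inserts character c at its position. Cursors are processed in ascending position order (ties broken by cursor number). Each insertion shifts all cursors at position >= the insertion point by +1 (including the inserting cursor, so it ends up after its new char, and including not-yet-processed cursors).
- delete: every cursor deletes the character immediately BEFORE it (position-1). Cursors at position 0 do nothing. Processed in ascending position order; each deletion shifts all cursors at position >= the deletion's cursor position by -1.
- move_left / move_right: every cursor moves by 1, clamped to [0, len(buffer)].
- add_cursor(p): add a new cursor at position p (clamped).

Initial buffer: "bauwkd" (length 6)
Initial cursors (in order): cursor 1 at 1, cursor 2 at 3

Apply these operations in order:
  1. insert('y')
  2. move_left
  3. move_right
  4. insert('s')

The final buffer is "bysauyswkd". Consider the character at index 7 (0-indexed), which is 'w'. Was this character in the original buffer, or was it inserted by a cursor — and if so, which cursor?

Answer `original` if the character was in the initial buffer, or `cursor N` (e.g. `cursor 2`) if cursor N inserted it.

After op 1 (insert('y')): buffer="byauywkd" (len 8), cursors c1@2 c2@5, authorship .1..2...
After op 2 (move_left): buffer="byauywkd" (len 8), cursors c1@1 c2@4, authorship .1..2...
After op 3 (move_right): buffer="byauywkd" (len 8), cursors c1@2 c2@5, authorship .1..2...
After op 4 (insert('s')): buffer="bysauyswkd" (len 10), cursors c1@3 c2@7, authorship .11..22...
Authorship (.=original, N=cursor N): . 1 1 . . 2 2 . . .
Index 7: author = original

Answer: original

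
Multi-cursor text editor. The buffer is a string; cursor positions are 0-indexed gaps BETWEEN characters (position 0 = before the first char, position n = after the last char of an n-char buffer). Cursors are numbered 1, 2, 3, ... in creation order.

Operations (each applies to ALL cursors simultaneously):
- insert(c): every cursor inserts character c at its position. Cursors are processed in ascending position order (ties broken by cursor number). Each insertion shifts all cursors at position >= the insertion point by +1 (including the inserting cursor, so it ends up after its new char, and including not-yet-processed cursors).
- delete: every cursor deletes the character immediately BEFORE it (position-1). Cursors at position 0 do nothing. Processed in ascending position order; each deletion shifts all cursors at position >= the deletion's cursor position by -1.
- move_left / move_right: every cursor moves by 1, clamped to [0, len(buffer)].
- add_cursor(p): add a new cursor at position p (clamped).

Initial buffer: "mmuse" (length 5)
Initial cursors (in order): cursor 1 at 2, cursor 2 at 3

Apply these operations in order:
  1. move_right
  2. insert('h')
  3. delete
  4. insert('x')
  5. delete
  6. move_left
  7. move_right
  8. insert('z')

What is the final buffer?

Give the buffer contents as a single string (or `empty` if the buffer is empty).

Answer: mmuzsze

Derivation:
After op 1 (move_right): buffer="mmuse" (len 5), cursors c1@3 c2@4, authorship .....
After op 2 (insert('h')): buffer="mmuhshe" (len 7), cursors c1@4 c2@6, authorship ...1.2.
After op 3 (delete): buffer="mmuse" (len 5), cursors c1@3 c2@4, authorship .....
After op 4 (insert('x')): buffer="mmuxsxe" (len 7), cursors c1@4 c2@6, authorship ...1.2.
After op 5 (delete): buffer="mmuse" (len 5), cursors c1@3 c2@4, authorship .....
After op 6 (move_left): buffer="mmuse" (len 5), cursors c1@2 c2@3, authorship .....
After op 7 (move_right): buffer="mmuse" (len 5), cursors c1@3 c2@4, authorship .....
After op 8 (insert('z')): buffer="mmuzsze" (len 7), cursors c1@4 c2@6, authorship ...1.2.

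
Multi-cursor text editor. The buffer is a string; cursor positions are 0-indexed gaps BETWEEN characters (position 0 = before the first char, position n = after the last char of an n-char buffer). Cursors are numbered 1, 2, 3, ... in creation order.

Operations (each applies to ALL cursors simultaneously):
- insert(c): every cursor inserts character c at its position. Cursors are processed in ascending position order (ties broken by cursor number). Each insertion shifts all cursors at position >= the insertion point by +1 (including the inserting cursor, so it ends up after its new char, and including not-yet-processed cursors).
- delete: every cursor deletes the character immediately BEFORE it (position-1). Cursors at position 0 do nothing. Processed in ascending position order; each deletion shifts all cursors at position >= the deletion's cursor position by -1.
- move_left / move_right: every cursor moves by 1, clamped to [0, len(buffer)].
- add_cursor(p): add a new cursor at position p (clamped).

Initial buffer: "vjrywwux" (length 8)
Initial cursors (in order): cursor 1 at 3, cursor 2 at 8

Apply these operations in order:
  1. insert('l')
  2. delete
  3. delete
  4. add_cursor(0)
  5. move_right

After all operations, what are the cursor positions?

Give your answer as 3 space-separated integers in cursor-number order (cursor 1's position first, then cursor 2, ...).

Answer: 3 6 1

Derivation:
After op 1 (insert('l')): buffer="vjrlywwuxl" (len 10), cursors c1@4 c2@10, authorship ...1.....2
After op 2 (delete): buffer="vjrywwux" (len 8), cursors c1@3 c2@8, authorship ........
After op 3 (delete): buffer="vjywwu" (len 6), cursors c1@2 c2@6, authorship ......
After op 4 (add_cursor(0)): buffer="vjywwu" (len 6), cursors c3@0 c1@2 c2@6, authorship ......
After op 5 (move_right): buffer="vjywwu" (len 6), cursors c3@1 c1@3 c2@6, authorship ......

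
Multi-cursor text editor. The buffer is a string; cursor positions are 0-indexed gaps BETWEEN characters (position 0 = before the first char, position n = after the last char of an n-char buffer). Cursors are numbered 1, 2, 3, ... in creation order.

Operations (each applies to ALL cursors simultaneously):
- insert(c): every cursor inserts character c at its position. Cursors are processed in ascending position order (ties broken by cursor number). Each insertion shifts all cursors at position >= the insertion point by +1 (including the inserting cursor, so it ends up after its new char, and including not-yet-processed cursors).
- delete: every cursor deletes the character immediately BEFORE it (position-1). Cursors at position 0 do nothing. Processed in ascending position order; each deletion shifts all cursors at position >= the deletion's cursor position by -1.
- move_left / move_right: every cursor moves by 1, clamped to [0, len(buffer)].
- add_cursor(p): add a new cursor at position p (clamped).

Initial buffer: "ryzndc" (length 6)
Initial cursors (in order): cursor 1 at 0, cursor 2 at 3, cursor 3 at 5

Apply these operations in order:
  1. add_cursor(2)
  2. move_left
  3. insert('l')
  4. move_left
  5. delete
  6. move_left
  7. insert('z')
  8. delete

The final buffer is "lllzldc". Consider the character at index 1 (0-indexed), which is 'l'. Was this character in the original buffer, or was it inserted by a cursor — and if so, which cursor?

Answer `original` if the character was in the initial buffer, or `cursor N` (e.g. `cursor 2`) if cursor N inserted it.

After op 1 (add_cursor(2)): buffer="ryzndc" (len 6), cursors c1@0 c4@2 c2@3 c3@5, authorship ......
After op 2 (move_left): buffer="ryzndc" (len 6), cursors c1@0 c4@1 c2@2 c3@4, authorship ......
After op 3 (insert('l')): buffer="lrlylznldc" (len 10), cursors c1@1 c4@3 c2@5 c3@8, authorship 1.4.2..3..
After op 4 (move_left): buffer="lrlylznldc" (len 10), cursors c1@0 c4@2 c2@4 c3@7, authorship 1.4.2..3..
After op 5 (delete): buffer="lllzldc" (len 7), cursors c1@0 c4@1 c2@2 c3@4, authorship 142.3..
After op 6 (move_left): buffer="lllzldc" (len 7), cursors c1@0 c4@0 c2@1 c3@3, authorship 142.3..
After op 7 (insert('z')): buffer="zzlzllzzldc" (len 11), cursors c1@2 c4@2 c2@4 c3@7, authorship 1412423.3..
After op 8 (delete): buffer="lllzldc" (len 7), cursors c1@0 c4@0 c2@1 c3@3, authorship 142.3..
Authorship (.=original, N=cursor N): 1 4 2 . 3 . .
Index 1: author = 4

Answer: cursor 4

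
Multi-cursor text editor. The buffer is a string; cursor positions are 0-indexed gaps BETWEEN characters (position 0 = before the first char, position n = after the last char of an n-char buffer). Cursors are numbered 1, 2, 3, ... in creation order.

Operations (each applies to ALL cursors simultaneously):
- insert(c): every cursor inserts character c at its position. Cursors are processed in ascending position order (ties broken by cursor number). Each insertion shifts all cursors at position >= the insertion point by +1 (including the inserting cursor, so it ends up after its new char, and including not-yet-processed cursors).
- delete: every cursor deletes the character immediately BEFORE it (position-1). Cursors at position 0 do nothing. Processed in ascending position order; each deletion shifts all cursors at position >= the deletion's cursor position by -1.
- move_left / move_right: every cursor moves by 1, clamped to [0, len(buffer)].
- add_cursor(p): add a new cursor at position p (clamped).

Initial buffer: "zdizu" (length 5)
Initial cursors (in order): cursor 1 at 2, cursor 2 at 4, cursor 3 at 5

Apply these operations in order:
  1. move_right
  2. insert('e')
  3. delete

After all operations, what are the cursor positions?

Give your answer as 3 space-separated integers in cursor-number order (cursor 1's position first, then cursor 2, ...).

After op 1 (move_right): buffer="zdizu" (len 5), cursors c1@3 c2@5 c3@5, authorship .....
After op 2 (insert('e')): buffer="zdiezuee" (len 8), cursors c1@4 c2@8 c3@8, authorship ...1..23
After op 3 (delete): buffer="zdizu" (len 5), cursors c1@3 c2@5 c3@5, authorship .....

Answer: 3 5 5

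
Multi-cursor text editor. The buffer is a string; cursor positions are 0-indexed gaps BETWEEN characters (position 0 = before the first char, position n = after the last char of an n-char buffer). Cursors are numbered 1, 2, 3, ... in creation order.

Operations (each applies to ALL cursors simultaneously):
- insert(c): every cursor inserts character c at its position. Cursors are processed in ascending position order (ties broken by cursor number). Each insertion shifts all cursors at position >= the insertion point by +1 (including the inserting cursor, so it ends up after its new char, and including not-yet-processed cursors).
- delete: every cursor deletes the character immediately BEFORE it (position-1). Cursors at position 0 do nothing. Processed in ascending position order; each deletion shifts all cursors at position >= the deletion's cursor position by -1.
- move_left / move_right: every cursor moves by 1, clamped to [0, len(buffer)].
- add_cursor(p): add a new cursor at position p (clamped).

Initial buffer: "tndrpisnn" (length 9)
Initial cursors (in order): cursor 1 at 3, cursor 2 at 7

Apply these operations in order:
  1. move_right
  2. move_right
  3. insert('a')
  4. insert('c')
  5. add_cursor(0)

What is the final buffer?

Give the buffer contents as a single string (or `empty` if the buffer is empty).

Answer: tndrpacisnnac

Derivation:
After op 1 (move_right): buffer="tndrpisnn" (len 9), cursors c1@4 c2@8, authorship .........
After op 2 (move_right): buffer="tndrpisnn" (len 9), cursors c1@5 c2@9, authorship .........
After op 3 (insert('a')): buffer="tndrpaisnna" (len 11), cursors c1@6 c2@11, authorship .....1....2
After op 4 (insert('c')): buffer="tndrpacisnnac" (len 13), cursors c1@7 c2@13, authorship .....11....22
After op 5 (add_cursor(0)): buffer="tndrpacisnnac" (len 13), cursors c3@0 c1@7 c2@13, authorship .....11....22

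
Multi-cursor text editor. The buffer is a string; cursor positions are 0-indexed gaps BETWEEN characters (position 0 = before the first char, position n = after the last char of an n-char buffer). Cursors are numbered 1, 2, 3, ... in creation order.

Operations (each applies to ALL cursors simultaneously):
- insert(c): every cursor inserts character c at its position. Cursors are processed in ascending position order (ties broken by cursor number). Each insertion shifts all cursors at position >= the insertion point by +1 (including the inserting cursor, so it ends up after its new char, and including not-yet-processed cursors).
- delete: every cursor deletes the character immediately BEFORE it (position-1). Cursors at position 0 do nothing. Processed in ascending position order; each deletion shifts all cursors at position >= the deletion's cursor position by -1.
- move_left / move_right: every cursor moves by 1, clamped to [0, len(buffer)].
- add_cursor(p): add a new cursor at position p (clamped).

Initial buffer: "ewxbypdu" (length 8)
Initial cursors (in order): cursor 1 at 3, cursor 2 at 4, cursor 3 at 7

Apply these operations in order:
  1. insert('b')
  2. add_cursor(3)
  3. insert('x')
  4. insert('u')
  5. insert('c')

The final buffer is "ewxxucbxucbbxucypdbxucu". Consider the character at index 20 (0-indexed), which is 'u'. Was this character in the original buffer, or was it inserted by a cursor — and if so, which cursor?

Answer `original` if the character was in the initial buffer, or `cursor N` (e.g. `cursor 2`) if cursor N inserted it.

After op 1 (insert('b')): buffer="ewxbbbypdbu" (len 11), cursors c1@4 c2@6 c3@10, authorship ...1.2...3.
After op 2 (add_cursor(3)): buffer="ewxbbbypdbu" (len 11), cursors c4@3 c1@4 c2@6 c3@10, authorship ...1.2...3.
After op 3 (insert('x')): buffer="ewxxbxbbxypdbxu" (len 15), cursors c4@4 c1@6 c2@9 c3@14, authorship ...411.22...33.
After op 4 (insert('u')): buffer="ewxxubxubbxuypdbxuu" (len 19), cursors c4@5 c1@8 c2@12 c3@18, authorship ...44111.222...333.
After op 5 (insert('c')): buffer="ewxxucbxucbbxucypdbxucu" (len 23), cursors c4@6 c1@10 c2@15 c3@22, authorship ...4441111.2222...3333.
Authorship (.=original, N=cursor N): . . . 4 4 4 1 1 1 1 . 2 2 2 2 . . . 3 3 3 3 .
Index 20: author = 3

Answer: cursor 3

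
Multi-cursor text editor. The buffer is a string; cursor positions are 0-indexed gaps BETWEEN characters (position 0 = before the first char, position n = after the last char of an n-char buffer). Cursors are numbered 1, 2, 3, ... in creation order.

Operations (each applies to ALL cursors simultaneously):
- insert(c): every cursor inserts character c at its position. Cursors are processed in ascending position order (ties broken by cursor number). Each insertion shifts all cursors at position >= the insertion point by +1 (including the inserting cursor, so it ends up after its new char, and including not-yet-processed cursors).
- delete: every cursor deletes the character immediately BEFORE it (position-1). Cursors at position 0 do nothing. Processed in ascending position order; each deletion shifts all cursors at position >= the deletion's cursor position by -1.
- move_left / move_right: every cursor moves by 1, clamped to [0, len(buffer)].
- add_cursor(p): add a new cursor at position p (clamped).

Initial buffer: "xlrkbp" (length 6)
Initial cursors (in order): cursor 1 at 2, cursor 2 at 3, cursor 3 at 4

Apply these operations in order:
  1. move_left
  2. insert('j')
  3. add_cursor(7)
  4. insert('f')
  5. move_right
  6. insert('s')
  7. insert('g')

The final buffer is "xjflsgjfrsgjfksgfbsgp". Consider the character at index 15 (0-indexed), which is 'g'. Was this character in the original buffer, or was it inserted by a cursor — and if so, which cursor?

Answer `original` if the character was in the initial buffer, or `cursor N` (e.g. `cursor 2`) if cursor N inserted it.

After op 1 (move_left): buffer="xlrkbp" (len 6), cursors c1@1 c2@2 c3@3, authorship ......
After op 2 (insert('j')): buffer="xjljrjkbp" (len 9), cursors c1@2 c2@4 c3@6, authorship .1.2.3...
After op 3 (add_cursor(7)): buffer="xjljrjkbp" (len 9), cursors c1@2 c2@4 c3@6 c4@7, authorship .1.2.3...
After op 4 (insert('f')): buffer="xjfljfrjfkfbp" (len 13), cursors c1@3 c2@6 c3@9 c4@11, authorship .11.22.33.4..
After op 5 (move_right): buffer="xjfljfrjfkfbp" (len 13), cursors c1@4 c2@7 c3@10 c4@12, authorship .11.22.33.4..
After op 6 (insert('s')): buffer="xjflsjfrsjfksfbsp" (len 17), cursors c1@5 c2@9 c3@13 c4@16, authorship .11.122.233.34.4.
After op 7 (insert('g')): buffer="xjflsgjfrsgjfksgfbsgp" (len 21), cursors c1@6 c2@11 c3@16 c4@20, authorship .11.1122.2233.334.44.
Authorship (.=original, N=cursor N): . 1 1 . 1 1 2 2 . 2 2 3 3 . 3 3 4 . 4 4 .
Index 15: author = 3

Answer: cursor 3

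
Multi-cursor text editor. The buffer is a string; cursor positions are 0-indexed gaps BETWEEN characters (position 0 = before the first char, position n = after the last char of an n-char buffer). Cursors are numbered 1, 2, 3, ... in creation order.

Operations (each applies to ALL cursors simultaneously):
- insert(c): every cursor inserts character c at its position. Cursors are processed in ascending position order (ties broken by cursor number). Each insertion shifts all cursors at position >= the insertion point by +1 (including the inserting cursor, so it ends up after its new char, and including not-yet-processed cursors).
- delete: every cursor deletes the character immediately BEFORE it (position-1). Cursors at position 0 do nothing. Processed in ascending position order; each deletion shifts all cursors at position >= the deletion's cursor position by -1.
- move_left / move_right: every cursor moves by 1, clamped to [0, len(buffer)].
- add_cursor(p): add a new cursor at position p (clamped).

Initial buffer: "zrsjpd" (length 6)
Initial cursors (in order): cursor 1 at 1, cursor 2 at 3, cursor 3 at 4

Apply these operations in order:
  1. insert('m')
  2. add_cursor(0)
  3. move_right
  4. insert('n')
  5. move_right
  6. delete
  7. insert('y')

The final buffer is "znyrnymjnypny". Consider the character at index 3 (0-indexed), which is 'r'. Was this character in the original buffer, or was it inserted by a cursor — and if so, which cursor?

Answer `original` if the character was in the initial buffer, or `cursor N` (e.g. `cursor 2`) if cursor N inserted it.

After op 1 (insert('m')): buffer="zmrsmjmpd" (len 9), cursors c1@2 c2@5 c3@7, authorship .1..2.3..
After op 2 (add_cursor(0)): buffer="zmrsmjmpd" (len 9), cursors c4@0 c1@2 c2@5 c3@7, authorship .1..2.3..
After op 3 (move_right): buffer="zmrsmjmpd" (len 9), cursors c4@1 c1@3 c2@6 c3@8, authorship .1..2.3..
After op 4 (insert('n')): buffer="znmrnsmjnmpnd" (len 13), cursors c4@2 c1@5 c2@9 c3@12, authorship .41.1.2.23.3.
After op 5 (move_right): buffer="znmrnsmjnmpnd" (len 13), cursors c4@3 c1@6 c2@10 c3@13, authorship .41.1.2.23.3.
After op 6 (delete): buffer="znrnmjnpn" (len 9), cursors c4@2 c1@4 c2@7 c3@9, authorship .4.12.2.3
After op 7 (insert('y')): buffer="znyrnymjnypny" (len 13), cursors c4@3 c1@6 c2@10 c3@13, authorship .44.112.22.33
Authorship (.=original, N=cursor N): . 4 4 . 1 1 2 . 2 2 . 3 3
Index 3: author = original

Answer: original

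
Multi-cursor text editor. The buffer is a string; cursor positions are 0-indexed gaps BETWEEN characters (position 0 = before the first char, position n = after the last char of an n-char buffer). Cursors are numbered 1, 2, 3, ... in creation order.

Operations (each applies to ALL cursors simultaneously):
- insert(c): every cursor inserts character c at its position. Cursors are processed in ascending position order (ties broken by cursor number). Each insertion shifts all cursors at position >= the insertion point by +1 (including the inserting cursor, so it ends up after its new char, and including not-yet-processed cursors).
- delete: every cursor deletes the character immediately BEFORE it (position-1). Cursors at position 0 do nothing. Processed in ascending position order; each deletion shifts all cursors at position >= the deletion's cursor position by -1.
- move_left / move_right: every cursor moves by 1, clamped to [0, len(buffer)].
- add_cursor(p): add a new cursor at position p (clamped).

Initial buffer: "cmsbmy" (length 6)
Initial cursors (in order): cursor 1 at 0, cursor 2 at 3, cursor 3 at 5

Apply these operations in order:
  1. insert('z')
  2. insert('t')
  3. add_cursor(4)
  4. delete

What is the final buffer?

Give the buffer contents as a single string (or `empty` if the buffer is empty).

After op 1 (insert('z')): buffer="zcmszbmzy" (len 9), cursors c1@1 c2@5 c3@8, authorship 1...2..3.
After op 2 (insert('t')): buffer="ztcmsztbmzty" (len 12), cursors c1@2 c2@7 c3@11, authorship 11...22..33.
After op 3 (add_cursor(4)): buffer="ztcmsztbmzty" (len 12), cursors c1@2 c4@4 c2@7 c3@11, authorship 11...22..33.
After op 4 (delete): buffer="zcszbmzy" (len 8), cursors c1@1 c4@2 c2@4 c3@7, authorship 1..2..3.

Answer: zcszbmzy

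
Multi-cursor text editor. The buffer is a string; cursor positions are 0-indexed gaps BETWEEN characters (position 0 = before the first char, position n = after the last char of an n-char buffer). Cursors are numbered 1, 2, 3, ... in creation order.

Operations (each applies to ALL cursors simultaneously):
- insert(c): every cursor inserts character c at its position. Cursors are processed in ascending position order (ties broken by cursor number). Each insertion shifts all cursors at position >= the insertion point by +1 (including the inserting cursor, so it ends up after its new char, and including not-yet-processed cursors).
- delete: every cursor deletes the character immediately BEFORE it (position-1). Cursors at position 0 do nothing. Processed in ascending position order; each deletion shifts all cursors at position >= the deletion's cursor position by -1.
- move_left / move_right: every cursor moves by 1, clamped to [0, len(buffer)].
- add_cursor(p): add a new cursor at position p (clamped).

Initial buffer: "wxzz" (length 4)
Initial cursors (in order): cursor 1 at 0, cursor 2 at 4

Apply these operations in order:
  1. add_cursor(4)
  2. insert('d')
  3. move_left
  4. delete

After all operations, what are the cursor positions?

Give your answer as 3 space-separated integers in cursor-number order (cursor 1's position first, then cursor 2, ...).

After op 1 (add_cursor(4)): buffer="wxzz" (len 4), cursors c1@0 c2@4 c3@4, authorship ....
After op 2 (insert('d')): buffer="dwxzzdd" (len 7), cursors c1@1 c2@7 c3@7, authorship 1....23
After op 3 (move_left): buffer="dwxzzdd" (len 7), cursors c1@0 c2@6 c3@6, authorship 1....23
After op 4 (delete): buffer="dwxzd" (len 5), cursors c1@0 c2@4 c3@4, authorship 1...3

Answer: 0 4 4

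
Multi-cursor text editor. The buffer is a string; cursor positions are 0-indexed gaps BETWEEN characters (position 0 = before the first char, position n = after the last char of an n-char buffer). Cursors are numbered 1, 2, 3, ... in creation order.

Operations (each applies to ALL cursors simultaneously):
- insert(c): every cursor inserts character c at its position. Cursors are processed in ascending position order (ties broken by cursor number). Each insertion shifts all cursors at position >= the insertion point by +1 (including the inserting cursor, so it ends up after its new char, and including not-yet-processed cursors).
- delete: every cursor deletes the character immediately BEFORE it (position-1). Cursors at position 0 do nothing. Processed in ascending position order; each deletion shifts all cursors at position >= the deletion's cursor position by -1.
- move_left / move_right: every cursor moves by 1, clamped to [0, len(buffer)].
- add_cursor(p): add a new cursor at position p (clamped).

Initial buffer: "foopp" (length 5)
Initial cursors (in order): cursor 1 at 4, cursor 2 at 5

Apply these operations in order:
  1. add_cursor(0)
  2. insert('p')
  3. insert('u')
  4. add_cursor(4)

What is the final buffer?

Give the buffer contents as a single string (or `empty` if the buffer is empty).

After op 1 (add_cursor(0)): buffer="foopp" (len 5), cursors c3@0 c1@4 c2@5, authorship .....
After op 2 (insert('p')): buffer="pfoopppp" (len 8), cursors c3@1 c1@6 c2@8, authorship 3....1.2
After op 3 (insert('u')): buffer="pufooppuppu" (len 11), cursors c3@2 c1@8 c2@11, authorship 33....11.22
After op 4 (add_cursor(4)): buffer="pufooppuppu" (len 11), cursors c3@2 c4@4 c1@8 c2@11, authorship 33....11.22

Answer: pufooppuppu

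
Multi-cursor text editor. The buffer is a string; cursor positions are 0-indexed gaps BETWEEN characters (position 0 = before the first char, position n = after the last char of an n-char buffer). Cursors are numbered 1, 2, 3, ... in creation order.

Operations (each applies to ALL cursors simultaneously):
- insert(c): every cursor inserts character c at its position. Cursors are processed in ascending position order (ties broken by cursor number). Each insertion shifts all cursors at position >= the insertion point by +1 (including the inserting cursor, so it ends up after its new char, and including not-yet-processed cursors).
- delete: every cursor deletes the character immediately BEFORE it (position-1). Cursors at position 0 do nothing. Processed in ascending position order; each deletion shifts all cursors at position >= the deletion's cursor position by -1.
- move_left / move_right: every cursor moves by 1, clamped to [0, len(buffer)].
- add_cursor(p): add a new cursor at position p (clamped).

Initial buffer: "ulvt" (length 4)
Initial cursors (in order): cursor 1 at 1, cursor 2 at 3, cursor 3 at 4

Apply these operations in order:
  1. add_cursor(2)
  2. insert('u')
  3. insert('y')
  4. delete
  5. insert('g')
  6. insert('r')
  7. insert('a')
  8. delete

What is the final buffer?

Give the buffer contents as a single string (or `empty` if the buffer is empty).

Answer: uugrlugrvugrtugr

Derivation:
After op 1 (add_cursor(2)): buffer="ulvt" (len 4), cursors c1@1 c4@2 c2@3 c3@4, authorship ....
After op 2 (insert('u')): buffer="uuluvutu" (len 8), cursors c1@2 c4@4 c2@6 c3@8, authorship .1.4.2.3
After op 3 (insert('y')): buffer="uuyluyvuytuy" (len 12), cursors c1@3 c4@6 c2@9 c3@12, authorship .11.44.22.33
After op 4 (delete): buffer="uuluvutu" (len 8), cursors c1@2 c4@4 c2@6 c3@8, authorship .1.4.2.3
After op 5 (insert('g')): buffer="uuglugvugtug" (len 12), cursors c1@3 c4@6 c2@9 c3@12, authorship .11.44.22.33
After op 6 (insert('r')): buffer="uugrlugrvugrtugr" (len 16), cursors c1@4 c4@8 c2@12 c3@16, authorship .111.444.222.333
After op 7 (insert('a')): buffer="uugralugravugratugra" (len 20), cursors c1@5 c4@10 c2@15 c3@20, authorship .1111.4444.2222.3333
After op 8 (delete): buffer="uugrlugrvugrtugr" (len 16), cursors c1@4 c4@8 c2@12 c3@16, authorship .111.444.222.333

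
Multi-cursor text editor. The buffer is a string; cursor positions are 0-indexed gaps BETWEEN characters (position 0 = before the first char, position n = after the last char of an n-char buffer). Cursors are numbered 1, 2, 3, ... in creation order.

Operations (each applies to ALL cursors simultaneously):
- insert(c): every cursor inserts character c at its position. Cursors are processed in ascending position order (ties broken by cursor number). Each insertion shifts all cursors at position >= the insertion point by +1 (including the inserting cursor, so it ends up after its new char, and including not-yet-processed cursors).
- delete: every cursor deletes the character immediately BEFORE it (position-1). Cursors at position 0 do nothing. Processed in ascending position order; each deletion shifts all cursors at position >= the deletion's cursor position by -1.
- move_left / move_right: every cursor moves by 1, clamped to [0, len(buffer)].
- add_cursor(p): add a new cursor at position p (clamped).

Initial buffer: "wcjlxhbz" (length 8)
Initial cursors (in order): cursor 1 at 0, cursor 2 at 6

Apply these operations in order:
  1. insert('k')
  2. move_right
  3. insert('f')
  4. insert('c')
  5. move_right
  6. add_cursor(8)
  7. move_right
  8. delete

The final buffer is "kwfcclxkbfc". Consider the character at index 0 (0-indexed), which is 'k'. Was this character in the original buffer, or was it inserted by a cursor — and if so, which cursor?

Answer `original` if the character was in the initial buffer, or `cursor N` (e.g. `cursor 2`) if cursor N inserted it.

Answer: cursor 1

Derivation:
After op 1 (insert('k')): buffer="kwcjlxhkbz" (len 10), cursors c1@1 c2@8, authorship 1......2..
After op 2 (move_right): buffer="kwcjlxhkbz" (len 10), cursors c1@2 c2@9, authorship 1......2..
After op 3 (insert('f')): buffer="kwfcjlxhkbfz" (len 12), cursors c1@3 c2@11, authorship 1.1.....2.2.
After op 4 (insert('c')): buffer="kwfccjlxhkbfcz" (len 14), cursors c1@4 c2@13, authorship 1.11.....2.22.
After op 5 (move_right): buffer="kwfccjlxhkbfcz" (len 14), cursors c1@5 c2@14, authorship 1.11.....2.22.
After op 6 (add_cursor(8)): buffer="kwfccjlxhkbfcz" (len 14), cursors c1@5 c3@8 c2@14, authorship 1.11.....2.22.
After op 7 (move_right): buffer="kwfccjlxhkbfcz" (len 14), cursors c1@6 c3@9 c2@14, authorship 1.11.....2.22.
After op 8 (delete): buffer="kwfcclxkbfc" (len 11), cursors c1@5 c3@7 c2@11, authorship 1.11...2.22
Authorship (.=original, N=cursor N): 1 . 1 1 . . . 2 . 2 2
Index 0: author = 1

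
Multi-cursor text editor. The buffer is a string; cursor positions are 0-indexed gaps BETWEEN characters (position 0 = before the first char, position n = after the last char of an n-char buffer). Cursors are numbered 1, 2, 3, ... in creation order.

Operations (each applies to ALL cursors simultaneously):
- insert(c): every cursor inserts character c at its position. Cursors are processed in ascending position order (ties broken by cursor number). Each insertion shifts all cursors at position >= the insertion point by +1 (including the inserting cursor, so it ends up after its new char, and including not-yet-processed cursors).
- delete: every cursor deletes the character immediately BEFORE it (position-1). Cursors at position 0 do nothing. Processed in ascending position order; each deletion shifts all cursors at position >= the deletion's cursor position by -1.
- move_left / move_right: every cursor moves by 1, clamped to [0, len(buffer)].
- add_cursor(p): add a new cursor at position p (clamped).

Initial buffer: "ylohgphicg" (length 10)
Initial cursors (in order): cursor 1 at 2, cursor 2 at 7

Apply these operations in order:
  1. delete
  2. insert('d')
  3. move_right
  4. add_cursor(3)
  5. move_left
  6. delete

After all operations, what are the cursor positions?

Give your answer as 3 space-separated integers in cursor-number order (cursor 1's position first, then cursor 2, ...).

After op 1 (delete): buffer="yohgpicg" (len 8), cursors c1@1 c2@5, authorship ........
After op 2 (insert('d')): buffer="ydohgpdicg" (len 10), cursors c1@2 c2@7, authorship .1....2...
After op 3 (move_right): buffer="ydohgpdicg" (len 10), cursors c1@3 c2@8, authorship .1....2...
After op 4 (add_cursor(3)): buffer="ydohgpdicg" (len 10), cursors c1@3 c3@3 c2@8, authorship .1....2...
After op 5 (move_left): buffer="ydohgpdicg" (len 10), cursors c1@2 c3@2 c2@7, authorship .1....2...
After op 6 (delete): buffer="ohgpicg" (len 7), cursors c1@0 c3@0 c2@4, authorship .......

Answer: 0 4 0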